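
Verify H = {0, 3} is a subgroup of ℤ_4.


Subgroup test for H = {0, 3} in (ℤ_4, +):
(1) 0 ∈ H? Yes
(2) Closure: for all a,b ∈ H, (a+b) mod 4 ∈ H? No  [counterexample: 3 + 3 = 2 ∉ H]
(3) Inverses: for all a ∈ H, -a mod 4 ∈ H? No

No, H is not a subgroup of ℤ_4


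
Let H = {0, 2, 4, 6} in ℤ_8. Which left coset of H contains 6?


6 + H = {6 + h (mod 8) : h ∈ H}
6+0=6, 6+2=0, 6+4=2, 6+6=4
6 + H = {0, 2, 4, 6} = 0 + H

6 + H = {0, 2, 4, 6}


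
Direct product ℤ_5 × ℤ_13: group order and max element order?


|ℤ_5 × ℤ_13| = 5 × 13 = 65
Max element order = lcm(5,13) = 65
Cyclic? Yes (gcd=1)

|ℤ_5×ℤ_13| = 65, max element order = 65


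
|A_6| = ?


|A_n| = n!/2 (even permutations)
|A_6| = 6!/2 = 720/2 = 360

|A_6| = 360


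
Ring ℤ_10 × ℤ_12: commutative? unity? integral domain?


Direct product ring; commutative with unity (1,1); but (1,0)·(0,1) = (0,0) gives zero divisors, so not an integral domain
Commutative: Yes
Integral domain: No
Has unity: Yes

ℤ_10 × ℤ_12: Commutative=Yes, Unity=Yes


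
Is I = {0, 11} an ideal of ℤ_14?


Check ideal conditions for I = {0, 11} in ℤ_14:
(1) I is an additive subgroup? No
(2) For r ∈ ℤ_14 and a ∈ I: r·a ∈ I? No  [counterexample: r=2, a=11, r·a mod 14 = 8 ∉ I]

No, I is not an ideal of ℤ_14


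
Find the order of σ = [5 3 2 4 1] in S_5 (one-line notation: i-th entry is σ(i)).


Cycle decomposition: (1 5) (2 3)
Cycle lengths: 2, 2
Order = lcm(2, 2) = 2

ord(σ) = 2


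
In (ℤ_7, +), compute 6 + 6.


Operation: addition mod 7
6 + 6 = (a + b) mod 7 with a = 6, b = 6

6 + 6 = 5


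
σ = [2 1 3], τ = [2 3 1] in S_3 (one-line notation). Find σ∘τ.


σ∘τ: apply τ first, then σ
1 →τ 2 →σ 1
2 →τ 3 →σ 3
3 →τ 1 →σ 2

σ∘τ = [1 3 2]


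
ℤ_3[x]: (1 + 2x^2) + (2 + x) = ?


Add coefficients mod 3:
x^0: 1 + 2 = 0 (mod 3)
x^1: 0 + 1 = 1 (mod 3)
x^2: 2 + 0 = 2 (mod 3)
Result: x + 2x^2

f + g = x + 2x^2


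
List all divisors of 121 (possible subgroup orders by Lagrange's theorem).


Lagrange's theorem: |H| divides |G|
|G| = 121
Divisors of 121: 1, 11, 121

Possible subgroup orders: {1, 11, 121}


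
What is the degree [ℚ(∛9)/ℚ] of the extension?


∛9 has minimal polynomial x³ - 9 (irreducible over ℚ since 9 is not a perfect cube)

[ℚ(∛9)/ℚ] = 3


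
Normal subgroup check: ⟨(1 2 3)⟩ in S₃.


H = ⟨(1 2 3)⟩ in S₃
⟨(1 2 3)⟩ has order 3 and index 2 in S₃; index-2 subgroups are normal

Yes, normal subgroup


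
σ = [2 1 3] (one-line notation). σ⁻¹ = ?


To find σ⁻¹, swap domain and range:
σ(1) = 2 → σ⁻¹(2) = 1
σ(2) = 1 → σ⁻¹(1) = 2
σ(3) = 3 → σ⁻¹(3) = 3

σ⁻¹ = [2 1 3]


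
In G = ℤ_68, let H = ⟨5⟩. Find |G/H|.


|⟨5⟩| = n / gcd(5, 68) = 68 / 1 = 68
H is normal (ℤ_68 is abelian).
|G/H| = |G| / |H| = 68 / 68 = 1

|G/H| = 1


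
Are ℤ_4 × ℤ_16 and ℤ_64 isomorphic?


Comparing ℤ_4 × ℤ_16 and ℤ_64:
gcd(4,16) = 4 ≠ 1. Max element order in ℤ_4×ℤ_16 is lcm(4,16) = 16 < 64, so it has no element of order 64

No, ℤ_4 × ℤ_16 ≇ ℤ_64


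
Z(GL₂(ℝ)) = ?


Z(G) = {g ∈ G | gx = xg for all x ∈ G}
Only scalar multiples of the identity commute with all invertible matrices

Z(GL₂(ℝ)) = {aI : a ∈ ℝ, a ≠ 0}


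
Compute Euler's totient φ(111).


Factor n: 111 = 3 × 37
φ(n) = n · ∏(1 - 1/p) over distinct primes p | n
φ(111) = 111 · (1 - 1/3) · (1 - 1/37) = 72

φ(111) = 72


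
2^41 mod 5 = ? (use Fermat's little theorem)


Fermat's little theorem: if p is prime and gcd(a,p)=1, then a^(p-1) ≡ 1 (mod p)
p = 5 is prime, gcd(2,5) = 1
Reduce exponent: 41 mod 4 = 1
So 2^41 ≡ 2^1 (mod 5)
2^1 mod 5 = 2

2^41 ≡ 2 (mod 5)


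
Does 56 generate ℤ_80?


g generates ℤ_n iff gcd(g, n) = 1
gcd(56, 80) = 8
Since gcd = 8 ≠ 1, ⟨56⟩ has order 10 < 80, so 56 is not a generator.

No, 56 does not generate ℤ_80


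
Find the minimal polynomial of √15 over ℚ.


√15 satisfies x² - 15 = 0, irreducible over ℚ since 15 is squarefree

Minimal polynomial: x² - 15


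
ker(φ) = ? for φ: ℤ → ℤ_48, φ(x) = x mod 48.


Kernel = preimage of identity
ker(φ) = {x ∈ ℤ : x ≡ 0 (mod 48)} = 48ℤ = {0, ±48, ±96, ...}

ker(φ) = 48ℤ


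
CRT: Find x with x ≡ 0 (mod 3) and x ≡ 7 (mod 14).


m₁ = 3, m₂ = 14, gcd = 1, so CRT applies. M = m₁·m₂ = 42
Let M₁ = M/m₁ = 14, M₂ = M/m₂ = 3
Find y₁ ≡ M₁⁻¹ (mod m₁): 14⁻¹ ≡ 2 (mod 3)
Find y₂ ≡ M₂⁻¹ (mod m₂): 3⁻¹ ≡ 5 (mod 14)
x = a₁·M₁·y₁ + a₂·M₂·y₂ = 0·14·2 + 7·3·5 = 105
Reduce mod 42: x ≡ 21
Check: 21 mod 3 = 0 ✓, 21 mod 14 = 7 ✓

x ≡ 21 (mod 42)


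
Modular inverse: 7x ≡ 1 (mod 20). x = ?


Use the extended Euclidean algorithm to write 1 = 7·s + 20·t; then s mod 20 is the inverse.
Euclidean algorithm:
  7 = 0·20 + 7
  20 = 2·7 + 6
  7 = 1·6 + 1
  6 = 6·1 + 0
gcd(7,20) = 1
Back-substitution gives: 7·(3) + 20·(-1) = 1
So 7⁻¹ ≡ 3 ≡ 3 (mod 20)
Check: 7 × 3 = 21 ≡ 1 (mod 20) ✓

7⁻¹ ≡ 3 (mod 20)


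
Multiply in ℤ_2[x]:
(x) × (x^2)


Expand and collect like terms; reduce coefficients mod 2:
x^0: 0·0 = 0 ≡ 0 (mod 2)
x^1: 0·0 + 1·0 = 0 ≡ 0 (mod 2)
x^2: 0·1 + 1·0 = 0 ≡ 0 (mod 2)
x^3: 1·1 = 1 ≡ 1 (mod 2)
Result: x^3

f · g = x^3


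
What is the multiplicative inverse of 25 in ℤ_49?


Use the extended Euclidean algorithm to write 1 = 25·s + 49·t; then s mod 49 is the inverse.
Euclidean algorithm:
  25 = 0·49 + 25
  49 = 1·25 + 24
  25 = 1·24 + 1
  24 = 24·1 + 0
gcd(25,49) = 1
Back-substitution gives: 25·(2) + 49·(-1) = 1
So 25⁻¹ ≡ 2 ≡ 2 (mod 49)
Check: 25 × 2 = 50 ≡ 1 (mod 49) ✓

25⁻¹ ≡ 2 (mod 49)


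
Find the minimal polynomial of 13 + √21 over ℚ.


Let α = 13 + √21. Then α - 13 = √21, so (α - 13)² = 21, giving α² - 26α + 148 = 0. Degree 2 and α ∉ ℚ, so this is the minimal polynomial.

Minimal polynomial: x² - 26x + 148


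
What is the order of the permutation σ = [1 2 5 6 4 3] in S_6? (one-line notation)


Cycle decomposition: (3 5 4 6)
Cycle lengths: 4
Order = lcm(4) = 4

ord(σ) = 4


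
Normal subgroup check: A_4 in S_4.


H = A_4 in S_4
A_4 has index 2 in S_4, and every subgroup of index 2 is normal

Yes, normal subgroup


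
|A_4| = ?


|A_n| = n!/2 (even permutations)
|A_4| = 4!/2 = 24/2 = 12

|A_4| = 12


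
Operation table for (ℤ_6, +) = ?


Elements: {0, 1, 2, 3, 4, 5}
Operation: addition mod 6
Entry (a, b) = (a + b) mod 6

Cayley table:
  | 0 | 1 | 2 | 3 | 4 | 5
0 | 0 | 1 | 2 | 3 | 4 | 5
1 | 1 | 2 | 3 | 4 | 5 | 0
2 | 2 | 3 | 4 | 5 | 0 | 1
3 | 3 | 4 | 5 | 0 | 1 | 2
4 | 4 | 5 | 0 | 1 | 2 | 3
5 | 5 | 0 | 1 | 2 | 3 | 4


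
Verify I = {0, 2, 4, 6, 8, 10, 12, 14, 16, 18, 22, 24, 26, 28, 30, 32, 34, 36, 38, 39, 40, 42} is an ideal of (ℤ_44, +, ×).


Check ideal conditions for I = {0, 2, 4, 6, 8, 10, 12, 14, 16, 18, 22, 24, 26, 28, 30, 32, 34, 36, 38, 39, 40, 42} in ℤ_44:
(1) I is an additive subgroup? No
(2) For r ∈ ℤ_44 and a ∈ I: r·a ∈ I? No  [counterexample: r=2, a=10, r·a mod 44 = 20 ∉ I]

No, I is not an ideal of ℤ_44


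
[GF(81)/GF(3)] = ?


GF(81) = GF(3^4), so the extension degree is 4

[GF(81)/GF(3)] = 4


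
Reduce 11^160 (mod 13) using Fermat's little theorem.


Fermat's little theorem: if p is prime and gcd(a,p)=1, then a^(p-1) ≡ 1 (mod p)
p = 13 is prime, gcd(11,13) = 1
Reduce exponent: 160 mod 12 = 4
So 11^160 ≡ 11^4 (mod 13)
11^4 mod 13 = 3

11^160 ≡ 3 (mod 13)


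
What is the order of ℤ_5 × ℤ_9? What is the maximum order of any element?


|ℤ_5 × ℤ_9| = 5 × 9 = 45
Max element order = lcm(5,9) = 45
Cyclic? Yes (gcd=1)

|ℤ_5×ℤ_9| = 45, max element order = 45


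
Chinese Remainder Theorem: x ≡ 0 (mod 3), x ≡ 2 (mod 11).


m₁ = 3, m₂ = 11, gcd = 1, so CRT applies. M = m₁·m₂ = 33
Let M₁ = M/m₁ = 11, M₂ = M/m₂ = 3
Find y₁ ≡ M₁⁻¹ (mod m₁): 11⁻¹ ≡ 2 (mod 3)
Find y₂ ≡ M₂⁻¹ (mod m₂): 3⁻¹ ≡ 4 (mod 11)
x = a₁·M₁·y₁ + a₂·M₂·y₂ = 0·11·2 + 2·3·4 = 24
Reduce mod 33: x ≡ 24
Check: 24 mod 3 = 0 ✓, 24 mod 11 = 2 ✓

x ≡ 24 (mod 33)


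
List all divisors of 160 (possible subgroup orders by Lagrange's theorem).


Lagrange's theorem: |H| divides |G|
|G| = 160
Divisors of 160: 1, 2, 4, 5, 8, 10, 16, 20, 32, 40, 80, 160

Possible subgroup orders: {1, 2, 4, 5, 8, 10, 16, 20, 32, 40, 80, 160}


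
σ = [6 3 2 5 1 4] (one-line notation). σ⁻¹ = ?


To find σ⁻¹, swap domain and range:
σ(1) = 6 → σ⁻¹(6) = 1
σ(2) = 3 → σ⁻¹(3) = 2
σ(3) = 2 → σ⁻¹(2) = 3
σ(4) = 5 → σ⁻¹(5) = 4
σ(5) = 1 → σ⁻¹(1) = 5
σ(6) = 4 → σ⁻¹(4) = 6

σ⁻¹ = [5 3 2 6 4 1]


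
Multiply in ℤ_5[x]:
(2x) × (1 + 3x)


Expand and collect like terms; reduce coefficients mod 5:
x^0: 0·1 = 0 ≡ 0 (mod 5)
x^1: 0·3 + 2·1 = 2 ≡ 2 (mod 5)
x^2: 2·3 = 6 ≡ 1 (mod 5)
Result: 2x + x^2

f · g = 2x + x^2


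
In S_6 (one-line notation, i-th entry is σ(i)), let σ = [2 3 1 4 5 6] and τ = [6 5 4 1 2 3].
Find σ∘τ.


σ∘τ: apply τ first, then σ
1 →τ 6 →σ 6
2 →τ 5 →σ 5
3 →τ 4 →σ 4
4 →τ 1 →σ 2
5 →τ 2 →σ 3
6 →τ 3 →σ 1

σ∘τ = [6 5 4 2 3 1]


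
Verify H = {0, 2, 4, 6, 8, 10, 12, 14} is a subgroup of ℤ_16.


Subgroup test for H = {0, 2, 4, 6, 8, 10, 12, 14} in (ℤ_16, +):
(1) 0 ∈ H? Yes
(2) Closure: for all a,b ∈ H, (a+b) mod 16 ∈ H? Yes
(3) Inverses: for all a ∈ H, -a mod 16 ∈ H? Yes

Yes, H is a subgroup of ℤ_16


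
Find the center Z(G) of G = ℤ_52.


Z(G) = {g ∈ G | gx = xg for all x ∈ G}
ℤ_52 is abelian, so Z(G) = G

Z(ℤ_52) = ℤ_52


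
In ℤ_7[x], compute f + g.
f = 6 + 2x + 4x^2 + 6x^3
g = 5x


Add coefficients mod 7:
x^0: 6 + 0 = 6 (mod 7)
x^1: 2 + 5 = 0 (mod 7)
x^2: 4 + 0 = 4 (mod 7)
x^3: 6 + 0 = 6 (mod 7)
Result: 6 + 4x^2 + 6x^3

f + g = 6 + 4x^2 + 6x^3


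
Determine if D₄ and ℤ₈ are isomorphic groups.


Comparing D₄ and ℤ₈:
D₄ is non-abelian, ℤ₈ is abelian

No, D₄ ≇ ℤ₈


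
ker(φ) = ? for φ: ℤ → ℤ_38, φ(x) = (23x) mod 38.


Kernel = preimage of identity
ker(φ) = {x ∈ ℤ : 23x ≡ 0 (mod 38)}. gcd(23,38) = 1, so 23x ≡ 0 (mod 38) ⟺ x ≡ 0 (mod 38/1 = 38). Hence ker(φ) = 38ℤ

ker(φ) = 38ℤ


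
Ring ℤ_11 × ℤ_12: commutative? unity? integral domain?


Direct product ring; commutative with unity (1,1); but (1,0)·(0,1) = (0,0) gives zero divisors, so not an integral domain
Commutative: Yes
Integral domain: No
Has unity: Yes

ℤ_11 × ℤ_12: Commutative=Yes, Unity=Yes


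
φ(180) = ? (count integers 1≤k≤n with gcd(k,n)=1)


Factor n: 180 = 2^2 × 3^2 × 5
φ(n) = n · ∏(1 - 1/p) over distinct primes p | n
φ(180) = 180 · (1 - 1/2) · (1 - 1/3) · (1 - 1/5) = 48

φ(180) = 48


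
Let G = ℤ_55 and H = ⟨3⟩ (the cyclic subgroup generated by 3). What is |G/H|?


|⟨3⟩| = n / gcd(3, 55) = 55 / 1 = 55
H is normal (ℤ_55 is abelian).
|G/H| = |G| / |H| = 55 / 55 = 1

|G/H| = 1


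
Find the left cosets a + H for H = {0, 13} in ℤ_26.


H = {0, 13}, |H| = 2
Number of cosets = |G|/|H| = 26/2 = 13
0 + H = {0, 13}
1 + H = {1, 14}
2 + H = {2, 15}
3 + H = {3, 16}
4 + H = {4, 17}
5 + H = {5, 18}
6 + H = {6, 19}
7 + H = {7, 20}
8 + H = {8, 21}
9 + H = {9, 22}
10 + H = {10, 23}
11 + H = {11, 24}
12 + H = {12, 25}

Cosets: 0+H={0,13}; 1+H={1,14}; 2+H={2,15}; 3+H={3,16}; 4+H={4,17}; 5+H={5,18}; 6+H={6,19}; 7+H={7,20}; 8+H={8,21}; 9+H={9,22}; 10+H={10,23}; 11+H={11,24}; 12+H={12,25}


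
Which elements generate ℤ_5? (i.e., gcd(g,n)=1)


g generates ℤ_n iff gcd(g,n) = 1
Checking each g ∈ {1,...,4}:
gcd(1,5) = 1
gcd(2,5) = 1
gcd(3,5) = 1
gcd(4,5) = 1
Generators: {1, 2, 3, 4}
Number of generators = φ(5) = 4

Generators of ℤ_5 = {1, 2, 3, 4}


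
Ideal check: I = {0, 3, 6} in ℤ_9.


Check ideal conditions for I = {0, 3, 6} in ℤ_9:
(1) I is an additive subgroup? Yes
(2) For r ∈ ℤ_9 and a ∈ I: r·a ∈ I? Yes

Yes, I is an ideal of ℤ_9


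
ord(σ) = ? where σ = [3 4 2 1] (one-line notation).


Cycle decomposition: (1 3 2 4)
Cycle lengths: 4
Order = lcm(4) = 4

ord(σ) = 4


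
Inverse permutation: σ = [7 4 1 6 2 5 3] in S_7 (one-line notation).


To find σ⁻¹, swap domain and range:
σ(1) = 7 → σ⁻¹(7) = 1
σ(2) = 4 → σ⁻¹(4) = 2
σ(3) = 1 → σ⁻¹(1) = 3
σ(4) = 6 → σ⁻¹(6) = 4
σ(5) = 2 → σ⁻¹(2) = 5
σ(6) = 5 → σ⁻¹(5) = 6
σ(7) = 3 → σ⁻¹(3) = 7

σ⁻¹ = [3 5 7 2 6 4 1]


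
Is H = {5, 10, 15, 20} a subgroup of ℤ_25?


Subgroup test for H = {5, 10, 15, 20} in (ℤ_25, +):
(1) 0 ∈ H? No
(2) Closure: for all a,b ∈ H, (a+b) mod 25 ∈ H? No  [counterexample: 5 + 20 = 0 ∉ H]
(3) Inverses: for all a ∈ H, -a mod 25 ∈ H? Yes

No, H is not a subgroup of ℤ_25


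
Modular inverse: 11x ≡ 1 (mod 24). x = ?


Use the extended Euclidean algorithm to write 1 = 11·s + 24·t; then s mod 24 is the inverse.
Euclidean algorithm:
  11 = 0·24 + 11
  24 = 2·11 + 2
  11 = 5·2 + 1
  2 = 2·1 + 0
gcd(11,24) = 1
Back-substitution gives: 11·(11) + 24·(-5) = 1
So 11⁻¹ ≡ 11 ≡ 11 (mod 24)
Check: 11 × 11 = 121 ≡ 1 (mod 24) ✓

11⁻¹ ≡ 11 (mod 24)


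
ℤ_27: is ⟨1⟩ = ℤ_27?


g generates ℤ_n iff gcd(g, n) = 1
gcd(1, 27) = 1
Since gcd = 1, 1 is a generator.

Yes, 1 generates ℤ_27


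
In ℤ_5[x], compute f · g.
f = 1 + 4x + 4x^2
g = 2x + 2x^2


Expand and collect like terms; reduce coefficients mod 5:
x^0: 1·0 = 0 ≡ 0 (mod 5)
x^1: 1·2 + 4·0 = 2 ≡ 2 (mod 5)
x^2: 1·2 + 4·2 + 4·0 = 10 ≡ 0 (mod 5)
x^3: 4·2 + 4·2 = 16 ≡ 1 (mod 5)
x^4: 4·2 = 8 ≡ 3 (mod 5)
Result: 2x + x^3 + 3x^4

f · g = 2x + x^3 + 3x^4


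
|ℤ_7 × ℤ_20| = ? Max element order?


|ℤ_7 × ℤ_20| = 7 × 20 = 140
Max element order = lcm(7,20) = 140
Cyclic? Yes (gcd=1)

|ℤ_7×ℤ_20| = 140, max element order = 140


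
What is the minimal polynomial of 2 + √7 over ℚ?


Let α = 2 + √7. Then α - 2 = √7, so (α - 2)² = 7, giving α² - 4α - 3 = 0. Degree 2 and α ∉ ℚ, so this is the minimal polynomial.

Minimal polynomial: x² - 4x - 3


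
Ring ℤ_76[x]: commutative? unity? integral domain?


ℤ_76 has zero divisors (2·38 ≡ 0), and these lift to constant zero divisors in ℤ_76[x]; so not an integral domain
Commutative: Yes
Integral domain: No
Has unity: Yes

ℤ_76[x]: Commutative=Yes, Unity=Yes


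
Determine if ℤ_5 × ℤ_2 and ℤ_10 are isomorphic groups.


Comparing ℤ_5 × ℤ_2 and ℤ_10:
gcd(5,2) = 1, so ℤ_5 × ℤ_2 ≅ ℤ_10 (CRT)

Yes, ℤ_5 × ℤ_2 ≅ ℤ_10


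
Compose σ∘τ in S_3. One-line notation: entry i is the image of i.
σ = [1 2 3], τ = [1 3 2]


σ∘τ: apply τ first, then σ
1 →τ 1 →σ 1
2 →τ 3 →σ 3
3 →τ 2 →σ 2

σ∘τ = [1 3 2]


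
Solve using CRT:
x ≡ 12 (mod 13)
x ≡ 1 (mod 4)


m₁ = 13, m₂ = 4, gcd = 1, so CRT applies. M = m₁·m₂ = 52
Let M₁ = M/m₁ = 4, M₂ = M/m₂ = 13
Find y₁ ≡ M₁⁻¹ (mod m₁): 4⁻¹ ≡ 10 (mod 13)
Find y₂ ≡ M₂⁻¹ (mod m₂): 13⁻¹ ≡ 1 (mod 4)
x = a₁·M₁·y₁ + a₂·M₂·y₂ = 12·4·10 + 1·13·1 = 493
Reduce mod 52: x ≡ 25
Check: 25 mod 13 = 12 ✓, 25 mod 4 = 1 ✓

x ≡ 25 (mod 52)


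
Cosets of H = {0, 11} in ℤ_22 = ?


H = {0, 11}, |H| = 2
Number of cosets = |G|/|H| = 22/2 = 11
0 + H = {0, 11}
1 + H = {1, 12}
2 + H = {2, 13}
3 + H = {3, 14}
4 + H = {4, 15}
5 + H = {5, 16}
6 + H = {6, 17}
7 + H = {7, 18}
8 + H = {8, 19}
9 + H = {9, 20}
10 + H = {10, 21}

Cosets: 0+H={0,11}; 1+H={1,12}; 2+H={2,13}; 3+H={3,14}; 4+H={4,15}; 5+H={5,16}; 6+H={6,17}; 7+H={7,18}; 8+H={8,19}; 9+H={9,20}; 10+H={10,21}


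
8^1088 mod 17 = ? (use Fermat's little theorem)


Fermat's little theorem: if p is prime and gcd(a,p)=1, then a^(p-1) ≡ 1 (mod p)
p = 17 is prime, gcd(8,17) = 1
Reduce exponent: 1088 mod 16 = 0
So 8^1088 ≡ 8^0 (mod 17)
8^0 = 1

8^1088 ≡ 1 (mod 17)


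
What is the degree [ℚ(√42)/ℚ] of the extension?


√42 has minimal polynomial x² - 42 (irreducible over ℚ since 42 is squarefree)

[ℚ(√42)/ℚ] = 2


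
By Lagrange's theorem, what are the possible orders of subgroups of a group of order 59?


Lagrange's theorem: |H| divides |G|
|G| = 59
Divisors of 59: 1, 59

Possible subgroup orders: {1, 59}


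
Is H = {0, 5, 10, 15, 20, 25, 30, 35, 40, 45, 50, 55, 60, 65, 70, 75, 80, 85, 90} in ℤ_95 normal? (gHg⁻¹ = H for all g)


H = {0, 5, 10, 15, 20, 25, 30, 35, 40, 45, 50, 55, 60, 65, 70, 75, 80, 85, 90} in ℤ_95
ℤ_95 is abelian; every subgroup of an abelian group is normal

Yes, normal subgroup


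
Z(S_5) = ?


Z(G) = {g ∈ G | gx = xg for all x ∈ G}
S_n is non-abelian for n ≥ 3; Z(S_5) is trivial

Z(S_5) = {e}


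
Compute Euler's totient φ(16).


φ(n) = count of k ∈ {1,...,n} with gcd(k,n)=1
Coprimes to 16: {1, 3, 5, 7, 9, 11, 13, 15}
Count: 8

φ(16) = 8


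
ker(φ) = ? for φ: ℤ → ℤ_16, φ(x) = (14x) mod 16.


Kernel = preimage of identity
ker(φ) = {x ∈ ℤ : 14x ≡ 0 (mod 16)}. gcd(14,16) = 2, so 14x ≡ 0 (mod 16) ⟺ x ≡ 0 (mod 16/2 = 8). Hence ker(φ) = 8ℤ

ker(φ) = 8ℤ


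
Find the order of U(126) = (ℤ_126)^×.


U(n) is the group of units mod n; |U(n)| = φ(n)
|U(126)| = φ(126) = 36

|U(126) = (ℤ_126)^×| = 36


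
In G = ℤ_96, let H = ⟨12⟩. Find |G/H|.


|⟨12⟩| = n / gcd(12, 96) = 96 / 12 = 8
H is normal (ℤ_96 is abelian).
|G/H| = |G| / |H| = 96 / 8 = 12

|G/H| = 12


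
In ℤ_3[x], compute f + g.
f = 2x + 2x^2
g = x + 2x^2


Add coefficients mod 3:
x^0: 0 + 0 = 0 (mod 3)
x^1: 2 + 1 = 0 (mod 3)
x^2: 2 + 2 = 1 (mod 3)
Result: x^2

f + g = x^2


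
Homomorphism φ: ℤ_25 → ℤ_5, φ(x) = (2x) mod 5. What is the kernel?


Kernel = preimage of identity
ker(φ) = {x ∈ ℤ_25 : 2x ≡ 0 (mod 5)}. Since 5 | 25, φ is well-defined. The kernel is the cyclic subgroup ⟨5⟩ of ℤ_25 (order 5), i.e. {0, 5, 10, 15, 20}

ker(φ) = {0, 5, 10, 15, 20}


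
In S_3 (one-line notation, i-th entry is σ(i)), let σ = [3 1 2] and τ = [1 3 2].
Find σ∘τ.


σ∘τ: apply τ first, then σ
1 →τ 1 →σ 3
2 →τ 3 →σ 2
3 →τ 2 →σ 1

σ∘τ = [3 2 1]


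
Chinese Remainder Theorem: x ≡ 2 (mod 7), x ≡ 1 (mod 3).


m₁ = 7, m₂ = 3, gcd = 1, so CRT applies. M = m₁·m₂ = 21
Let M₁ = M/m₁ = 3, M₂ = M/m₂ = 7
Find y₁ ≡ M₁⁻¹ (mod m₁): 3⁻¹ ≡ 5 (mod 7)
Find y₂ ≡ M₂⁻¹ (mod m₂): 7⁻¹ ≡ 1 (mod 3)
x = a₁·M₁·y₁ + a₂·M₂·y₂ = 2·3·5 + 1·7·1 = 37
Reduce mod 21: x ≡ 16
Check: 16 mod 7 = 2 ✓, 16 mod 3 = 1 ✓

x ≡ 16 (mod 21)


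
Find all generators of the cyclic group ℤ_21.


g generates ℤ_n iff gcd(g,n) = 1
Prime factors of 21: 3, 7
Generators are g ∈ {1,...,20} not divisible by any of these primes.
Generators: {1, 2, 4, 5, 8, 10, 11, 13, 16, 17, 19, 20}
Number of generators = φ(21) = 12

Generators of ℤ_21 = {1, 2, 4, 5, 8, 10, 11, 13, 16, 17, 19, 20}


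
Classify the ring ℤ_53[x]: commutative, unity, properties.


ℤ_53 is a field (n prime), so ℤ_53[x] is a commutative integral domain with unity
Commutative: Yes
Integral domain: Yes
Has unity: Yes

ℤ_53[x]: Commutative=Yes, Unity=Yes


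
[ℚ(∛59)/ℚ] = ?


∛59 has minimal polynomial x³ - 59 (irreducible over ℚ since 59 is not a perfect cube)

[ℚ(∛59)/ℚ] = 3


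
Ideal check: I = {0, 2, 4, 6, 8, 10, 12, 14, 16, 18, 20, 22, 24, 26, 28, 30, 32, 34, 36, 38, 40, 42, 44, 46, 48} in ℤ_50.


Check ideal conditions for I = {0, 2, 4, 6, 8, 10, 12, 14, 16, 18, 20, 22, 24, 26, 28, 30, 32, 34, 36, 38, 40, 42, 44, 46, 48} in ℤ_50:
(1) I is an additive subgroup? Yes
(2) For r ∈ ℤ_50 and a ∈ I: r·a ∈ I? Yes

Yes, I is an ideal of ℤ_50


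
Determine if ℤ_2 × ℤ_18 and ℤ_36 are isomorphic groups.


Comparing ℤ_2 × ℤ_18 and ℤ_36:
gcd(2,18) = 2 ≠ 1. Max element order in ℤ_2×ℤ_18 is lcm(2,18) = 18 < 36, so it has no element of order 36

No, ℤ_2 × ℤ_18 ≇ ℤ_36


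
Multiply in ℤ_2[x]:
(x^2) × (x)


Expand and collect like terms; reduce coefficients mod 2:
x^0: 0·0 = 0 ≡ 0 (mod 2)
x^1: 0·1 + 0·0 = 0 ≡ 0 (mod 2)
x^2: 0·1 + 1·0 = 0 ≡ 0 (mod 2)
x^3: 1·1 = 1 ≡ 1 (mod 2)
Result: x^3

f · g = x^3


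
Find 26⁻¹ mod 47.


Use the extended Euclidean algorithm to write 1 = 26·s + 47·t; then s mod 47 is the inverse.
Euclidean algorithm:
  26 = 0·47 + 26
  47 = 1·26 + 21
  26 = 1·21 + 5
  21 = 4·5 + 1
  5 = 5·1 + 0
gcd(26,47) = 1
Back-substitution gives: 26·(-9) + 47·(5) = 1
So 26⁻¹ ≡ -9 ≡ 38 (mod 47)
Check: 26 × 38 = 988 ≡ 1 (mod 47) ✓

26⁻¹ ≡ 38 (mod 47)


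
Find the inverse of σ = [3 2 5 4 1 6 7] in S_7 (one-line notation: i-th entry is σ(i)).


To find σ⁻¹, swap domain and range:
σ(1) = 3 → σ⁻¹(3) = 1
σ(2) = 2 → σ⁻¹(2) = 2
σ(3) = 5 → σ⁻¹(5) = 3
σ(4) = 4 → σ⁻¹(4) = 4
σ(5) = 1 → σ⁻¹(1) = 5
σ(6) = 6 → σ⁻¹(6) = 6
σ(7) = 7 → σ⁻¹(7) = 7

σ⁻¹ = [5 2 1 4 3 6 7]


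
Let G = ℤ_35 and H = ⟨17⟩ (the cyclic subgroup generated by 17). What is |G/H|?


|⟨17⟩| = n / gcd(17, 35) = 35 / 1 = 35
H is normal (ℤ_35 is abelian).
|G/H| = |G| / |H| = 35 / 35 = 1

|G/H| = 1


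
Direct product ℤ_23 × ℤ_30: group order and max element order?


|ℤ_23 × ℤ_30| = 23 × 30 = 690
Max element order = lcm(23,30) = 690
Cyclic? Yes (gcd=1)

|ℤ_23×ℤ_30| = 690, max element order = 690


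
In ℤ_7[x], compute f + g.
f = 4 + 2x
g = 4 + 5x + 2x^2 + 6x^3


Add coefficients mod 7:
x^0: 4 + 4 = 1 (mod 7)
x^1: 2 + 5 = 0 (mod 7)
x^2: 0 + 2 = 2 (mod 7)
x^3: 0 + 6 = 6 (mod 7)
Result: 1 + 2x^2 + 6x^3

f + g = 1 + 2x^2 + 6x^3


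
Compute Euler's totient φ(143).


Factor n: 143 = 11 × 13
φ(n) = n · ∏(1 - 1/p) over distinct primes p | n
φ(143) = 143 · (1 - 1/11) · (1 - 1/13) = 120

φ(143) = 120


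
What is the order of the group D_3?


|D_n| = 2n (n rotations and n reflections)
|D_3| = 2×3 = 6

|D_3| = 6


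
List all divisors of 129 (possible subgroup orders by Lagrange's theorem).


Lagrange's theorem: |H| divides |G|
|G| = 129
Divisors of 129: 1, 3, 43, 129

Possible subgroup orders: {1, 3, 43, 129}


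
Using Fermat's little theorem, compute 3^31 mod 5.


Fermat's little theorem: if p is prime and gcd(a,p)=1, then a^(p-1) ≡ 1 (mod p)
p = 5 is prime, gcd(3,5) = 1
Reduce exponent: 31 mod 4 = 3
So 3^31 ≡ 3^3 (mod 5)
3^3 mod 5 = 2

3^31 ≡ 2 (mod 5)


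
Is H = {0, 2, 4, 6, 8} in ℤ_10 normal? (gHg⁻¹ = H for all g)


H = {0, 2, 4, 6, 8} in ℤ_10
ℤ_10 is abelian; every subgroup of an abelian group is normal

Yes, normal subgroup


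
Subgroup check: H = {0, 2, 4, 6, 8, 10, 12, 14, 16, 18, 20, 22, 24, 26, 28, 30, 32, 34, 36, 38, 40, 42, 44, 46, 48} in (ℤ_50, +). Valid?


Subgroup test for H = {0, 2, 4, 6, 8, 10, 12, 14, 16, 18, 20, 22, 24, 26, 28, 30, 32, 34, 36, 38, 40, 42, 44, 46, 48} in (ℤ_50, +):
(1) 0 ∈ H? Yes
(2) Closure: for all a,b ∈ H, (a+b) mod 50 ∈ H? Yes
(3) Inverses: for all a ∈ H, -a mod 50 ∈ H? Yes

Yes, H is a subgroup of ℤ_50


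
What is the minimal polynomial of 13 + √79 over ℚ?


Let α = 13 + √79. Then α - 13 = √79, so (α - 13)² = 79, giving α² - 26α + 90 = 0. Degree 2 and α ∉ ℚ, so this is the minimal polynomial.

Minimal polynomial: x² - 26x + 90


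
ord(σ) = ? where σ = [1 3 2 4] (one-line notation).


Cycle decomposition: (2 3)
Cycle lengths: 2
Order = lcm(2) = 2

ord(σ) = 2


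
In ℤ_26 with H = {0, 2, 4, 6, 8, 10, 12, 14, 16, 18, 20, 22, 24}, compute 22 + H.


22 + H = {22 + h (mod 26) : h ∈ H}
22+0=22, 22+2=24, 22+4=0, 22+6=2, 22+8=4, 22+10=6, 22+12=8, 22+14=10, 22+16=12, 22+18=14, 22+20=16, 22+22=18, 22+24=20
22 + H = {0, 2, 4, 6, 8, 10, 12, 14, 16, 18, 20, 22, 24} = 0 + H

22 + H = {0, 2, 4, 6, 8, 10, 12, 14, 16, 18, 20, 22, 24}


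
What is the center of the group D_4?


Z(G) = {g ∈ G | gx = xg for all x ∈ G}
For even n, Z(D_n) = {e, r^(n/2)}: the 180° rotation r^2 commutes with every reflection and rotation

Z(D_4) = {e, r^2}


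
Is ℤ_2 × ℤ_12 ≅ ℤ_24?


Comparing ℤ_2 × ℤ_12 and ℤ_24:
gcd(2,12) = 2 ≠ 1. Max element order in ℤ_2×ℤ_12 is lcm(2,12) = 12 < 24, so it has no element of order 24

No, ℤ_2 × ℤ_12 ≇ ℤ_24


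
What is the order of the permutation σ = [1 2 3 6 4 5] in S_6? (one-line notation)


Cycle decomposition: (4 6 5)
Cycle lengths: 3
Order = lcm(3) = 3

ord(σ) = 3


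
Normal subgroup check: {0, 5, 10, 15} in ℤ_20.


H = {0, 5, 10, 15} in ℤ_20
ℤ_20 is abelian; every subgroup of an abelian group is normal

Yes, normal subgroup


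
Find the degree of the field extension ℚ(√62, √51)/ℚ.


[ℚ(√62,√51):ℚ] = [ℚ(√62,√51):ℚ(√62)]·[ℚ(√62):ℚ] = 2·2 = 4

[ℚ(√62, √51)/ℚ] = 4


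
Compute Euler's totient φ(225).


Factor n: 225 = 3^2 × 5^2
φ(n) = n · ∏(1 - 1/p) over distinct primes p | n
φ(225) = 225 · (1 - 1/3) · (1 - 1/5) = 120

φ(225) = 120


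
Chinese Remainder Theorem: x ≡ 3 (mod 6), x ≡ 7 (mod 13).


m₁ = 6, m₂ = 13, gcd = 1, so CRT applies. M = m₁·m₂ = 78
Let M₁ = M/m₁ = 13, M₂ = M/m₂ = 6
Find y₁ ≡ M₁⁻¹ (mod m₁): 13⁻¹ ≡ 1 (mod 6)
Find y₂ ≡ M₂⁻¹ (mod m₂): 6⁻¹ ≡ 11 (mod 13)
x = a₁·M₁·y₁ + a₂·M₂·y₂ = 3·13·1 + 7·6·11 = 501
Reduce mod 78: x ≡ 33
Check: 33 mod 6 = 3 ✓, 33 mod 13 = 7 ✓

x ≡ 33 (mod 78)


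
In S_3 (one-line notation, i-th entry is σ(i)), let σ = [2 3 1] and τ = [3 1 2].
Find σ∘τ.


σ∘τ: apply τ first, then σ
1 →τ 3 →σ 1
2 →τ 1 →σ 2
3 →τ 2 →σ 3

σ∘τ = [1 2 3]


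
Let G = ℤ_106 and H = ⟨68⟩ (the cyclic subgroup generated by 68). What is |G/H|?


|⟨68⟩| = n / gcd(68, 106) = 106 / 2 = 53
H is normal (ℤ_106 is abelian).
|G/H| = |G| / |H| = 106 / 53 = 2

|G/H| = 2


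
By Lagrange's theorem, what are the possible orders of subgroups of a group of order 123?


Lagrange's theorem: |H| divides |G|
|G| = 123
Divisors of 123: 1, 3, 41, 123

Possible subgroup orders: {1, 3, 41, 123}


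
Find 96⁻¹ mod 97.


Use the extended Euclidean algorithm to write 1 = 96·s + 97·t; then s mod 97 is the inverse.
Euclidean algorithm:
  96 = 0·97 + 96
  97 = 1·96 + 1
  96 = 96·1 + 0
gcd(96,97) = 1
Back-substitution gives: 96·(-1) + 97·(1) = 1
So 96⁻¹ ≡ -1 ≡ 96 (mod 97)
Check: 96 × 96 = 9216 ≡ 1 (mod 97) ✓

96⁻¹ ≡ 96 (mod 97)


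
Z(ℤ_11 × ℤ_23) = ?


Z(G) = {g ∈ G | gx = xg for all x ∈ G}
Direct product of abelian groups is abelian, so Z(G) = G

Z(ℤ_11 × ℤ_23) = ℤ_11 × ℤ_23


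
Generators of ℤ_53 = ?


g generates ℤ_n iff gcd(g,n) = 1
Prime factors of 53: 53
Generators are g ∈ {1,...,52} not divisible by any of these primes.
Generators: {1, 2, 3, 4, 5, 6, 7, 8, 9, 10, 11, 12, 13, 14, 15, 16, 17, 18, 19, 20, 21, 22, 23, 24, 25, 26, 27, 28, 29, 30, 31, 32, 33, 34, 35, 36, 37, 38, 39, 40, 41, 42, 43, 44, 45, 46, 47, 48, 49, 50, 51, 52}
Number of generators = φ(53) = 52

Generators of ℤ_53 = {1, 2, 3, 4, 5, 6, 7, 8, 9, 10, 11, 12, 13, 14, 15, 16, 17, 18, 19, 20, 21, 22, 23, 24, 25, 26, 27, 28, 29, 30, 31, 32, 33, 34, 35, 36, 37, 38, 39, 40, 41, 42, 43, 44, 45, 46, 47, 48, 49, 50, 51, 52}


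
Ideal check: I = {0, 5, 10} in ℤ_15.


Check ideal conditions for I = {0, 5, 10} in ℤ_15:
(1) I is an additive subgroup? Yes
(2) For r ∈ ℤ_15 and a ∈ I: r·a ∈ I? Yes

Yes, I is an ideal of ℤ_15


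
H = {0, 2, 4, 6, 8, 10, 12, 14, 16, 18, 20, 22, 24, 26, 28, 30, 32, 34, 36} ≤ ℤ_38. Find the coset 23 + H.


23 + H = {23 + h (mod 38) : h ∈ H}
23+0=23, 23+2=25, 23+4=27, 23+6=29, 23+8=31, 23+10=33, 23+12=35, 23+14=37, 23+16=1, 23+18=3, 23+20=5, 23+22=7, 23+24=9, 23+26=11, 23+28=13, 23+30=15, 23+32=17, 23+34=19, 23+36=21
23 + H = {1, 3, 5, 7, 9, 11, 13, 15, 17, 19, 21, 23, 25, 27, 29, 31, 33, 35, 37} = 1 + H

23 + H = {1, 3, 5, 7, 9, 11, 13, 15, 17, 19, 21, 23, 25, 27, 29, 31, 33, 35, 37}


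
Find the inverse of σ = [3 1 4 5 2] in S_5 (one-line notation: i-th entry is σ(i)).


To find σ⁻¹, swap domain and range:
σ(1) = 3 → σ⁻¹(3) = 1
σ(2) = 1 → σ⁻¹(1) = 2
σ(3) = 4 → σ⁻¹(4) = 3
σ(4) = 5 → σ⁻¹(5) = 4
σ(5) = 2 → σ⁻¹(2) = 5

σ⁻¹ = [2 5 1 3 4]


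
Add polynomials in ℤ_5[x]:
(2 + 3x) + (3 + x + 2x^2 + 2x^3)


Add coefficients mod 5:
x^0: 2 + 3 = 0 (mod 5)
x^1: 3 + 1 = 4 (mod 5)
x^2: 0 + 2 = 2 (mod 5)
x^3: 0 + 2 = 2 (mod 5)
Result: 4x + 2x^2 + 2x^3

f + g = 4x + 2x^2 + 2x^3


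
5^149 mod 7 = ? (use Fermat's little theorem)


Fermat's little theorem: if p is prime and gcd(a,p)=1, then a^(p-1) ≡ 1 (mod p)
p = 7 is prime, gcd(5,7) = 1
Reduce exponent: 149 mod 6 = 5
So 5^149 ≡ 5^5 (mod 7)
5^5 mod 7 = 3

5^149 ≡ 3 (mod 7)


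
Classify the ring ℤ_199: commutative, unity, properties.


ℤ_199 is a commutative ring with unity 1; 199 is prime, so ℤ_199 is a field (hence an integral domain)
Commutative: Yes
Integral domain: Yes
Has unity: Yes

ℤ_199: Commutative=Yes, Unity=Yes


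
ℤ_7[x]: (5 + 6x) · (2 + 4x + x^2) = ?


Expand and collect like terms; reduce coefficients mod 7:
x^0: 5·2 = 10 ≡ 3 (mod 7)
x^1: 5·4 + 6·2 = 32 ≡ 4 (mod 7)
x^2: 5·1 + 6·4 = 29 ≡ 1 (mod 7)
x^3: 6·1 = 6 ≡ 6 (mod 7)
Result: 3 + 4x + x^2 + 6x^3

f · g = 3 + 4x + x^2 + 6x^3


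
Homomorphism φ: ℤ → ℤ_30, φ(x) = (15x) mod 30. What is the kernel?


Kernel = preimage of identity
ker(φ) = {x ∈ ℤ : 15x ≡ 0 (mod 30)}. gcd(15,30) = 15, so 15x ≡ 0 (mod 30) ⟺ x ≡ 0 (mod 30/15 = 2). Hence ker(φ) = 2ℤ

ker(φ) = 2ℤ


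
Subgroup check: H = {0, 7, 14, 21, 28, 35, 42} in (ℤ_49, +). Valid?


Subgroup test for H = {0, 7, 14, 21, 28, 35, 42} in (ℤ_49, +):
(1) 0 ∈ H? Yes
(2) Closure: for all a,b ∈ H, (a+b) mod 49 ∈ H? Yes
(3) Inverses: for all a ∈ H, -a mod 49 ∈ H? Yes

Yes, H is a subgroup of ℤ_49


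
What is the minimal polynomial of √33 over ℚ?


√33 satisfies x² - 33 = 0, irreducible over ℚ since 33 is squarefree

Minimal polynomial: x² - 33


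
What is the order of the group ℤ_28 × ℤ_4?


|A × B| = |A| · |B|
|ℤ_28 × ℤ_4| = 28 × 4 = 112

|ℤ_28 × ℤ_4| = 112


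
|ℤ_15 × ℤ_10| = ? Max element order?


|ℤ_15 × ℤ_10| = 15 × 10 = 150
Max element order = lcm(15,10) = 30
Cyclic? No (gcd=5)

|ℤ_15×ℤ_10| = 150, max element order = 30


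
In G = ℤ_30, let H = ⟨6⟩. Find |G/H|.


|⟨6⟩| = n / gcd(6, 30) = 30 / 6 = 5
H is normal (ℤ_30 is abelian).
|G/H| = |G| / |H| = 30 / 5 = 6

|G/H| = 6


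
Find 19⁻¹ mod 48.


Use the extended Euclidean algorithm to write 1 = 19·s + 48·t; then s mod 48 is the inverse.
Euclidean algorithm:
  19 = 0·48 + 19
  48 = 2·19 + 10
  19 = 1·10 + 9
  10 = 1·9 + 1
  9 = 9·1 + 0
gcd(19,48) = 1
Back-substitution gives: 19·(-5) + 48·(2) = 1
So 19⁻¹ ≡ -5 ≡ 43 (mod 48)
Check: 19 × 43 = 817 ≡ 1 (mod 48) ✓

19⁻¹ ≡ 43 (mod 48)


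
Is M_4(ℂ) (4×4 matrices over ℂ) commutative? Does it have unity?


Matrix multiplication is non-commutative for n ≥ 2; the identity matrix I is the unity; singular matrices give zero divisors, so not an integral domain
Commutative: No
Integral domain: No
Has unity: Yes

M_4(ℂ) (4×4 matrices over ℂ): Commutative=No, Unity=Yes


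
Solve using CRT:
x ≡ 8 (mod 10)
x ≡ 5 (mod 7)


m₁ = 10, m₂ = 7, gcd = 1, so CRT applies. M = m₁·m₂ = 70
Let M₁ = M/m₁ = 7, M₂ = M/m₂ = 10
Find y₁ ≡ M₁⁻¹ (mod m₁): 7⁻¹ ≡ 3 (mod 10)
Find y₂ ≡ M₂⁻¹ (mod m₂): 10⁻¹ ≡ 5 (mod 7)
x = a₁·M₁·y₁ + a₂·M₂·y₂ = 8·7·3 + 5·10·5 = 418
Reduce mod 70: x ≡ 68
Check: 68 mod 10 = 8 ✓, 68 mod 7 = 5 ✓

x ≡ 68 (mod 70)


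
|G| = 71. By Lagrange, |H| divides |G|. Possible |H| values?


Lagrange's theorem: |H| divides |G|
|G| = 71
Divisors of 71: 1, 71

Possible subgroup orders: {1, 71}


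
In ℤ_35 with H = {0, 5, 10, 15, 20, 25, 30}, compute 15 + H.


15 + H = {15 + h (mod 35) : h ∈ H}
15+0=15, 15+5=20, 15+10=25, 15+15=30, 15+20=0, 15+25=5, 15+30=10
15 + H = {0, 5, 10, 15, 20, 25, 30} = 0 + H

15 + H = {0, 5, 10, 15, 20, 25, 30}


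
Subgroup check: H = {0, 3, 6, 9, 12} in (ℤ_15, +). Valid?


Subgroup test for H = {0, 3, 6, 9, 12} in (ℤ_15, +):
(1) 0 ∈ H? Yes
(2) Closure: for all a,b ∈ H, (a+b) mod 15 ∈ H? Yes
(3) Inverses: for all a ∈ H, -a mod 15 ∈ H? Yes

Yes, H is a subgroup of ℤ_15


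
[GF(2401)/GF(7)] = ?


GF(2401) = GF(7^4), so the extension degree is 4

[GF(2401)/GF(7)] = 4


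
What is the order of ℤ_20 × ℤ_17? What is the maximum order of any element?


|ℤ_20 × ℤ_17| = 20 × 17 = 340
Max element order = lcm(20,17) = 340
Cyclic? Yes (gcd=1)

|ℤ_20×ℤ_17| = 340, max element order = 340


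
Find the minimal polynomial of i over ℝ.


i satisfies x² + 1 = 0, irreducible over ℝ

Minimal polynomial: x² + 1


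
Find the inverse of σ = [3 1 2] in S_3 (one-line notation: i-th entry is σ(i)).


To find σ⁻¹, swap domain and range:
σ(1) = 3 → σ⁻¹(3) = 1
σ(2) = 1 → σ⁻¹(1) = 2
σ(3) = 2 → σ⁻¹(2) = 3

σ⁻¹ = [2 3 1]


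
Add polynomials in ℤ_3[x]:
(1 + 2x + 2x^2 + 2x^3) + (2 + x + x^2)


Add coefficients mod 3:
x^0: 1 + 2 = 0 (mod 3)
x^1: 2 + 1 = 0 (mod 3)
x^2: 2 + 1 = 0 (mod 3)
x^3: 2 + 0 = 2 (mod 3)
Result: 2x^3

f + g = 2x^3


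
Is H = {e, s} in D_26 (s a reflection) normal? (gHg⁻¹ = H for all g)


H = {e, s} in D_26 (s a reflection)
r·s·r⁻¹ = sr⁻² ≠ s for n ≥ 3, so {e, s} is not closed under conjugation

No, not a normal subgroup


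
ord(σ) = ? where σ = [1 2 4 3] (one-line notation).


Cycle decomposition: (3 4)
Cycle lengths: 2
Order = lcm(2) = 2

ord(σ) = 2


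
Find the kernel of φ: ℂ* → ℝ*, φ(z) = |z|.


Kernel = preimage of identity
ker(φ) = {z ∈ ℂ* | |z| = 1} = unit circle S¹

ker(φ) = S¹ (unit circle)


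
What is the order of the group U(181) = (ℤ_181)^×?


U(n) is the group of units mod n; |U(n)| = φ(n)
|U(181)| = φ(181) = 180

|U(181) = (ℤ_181)^×| = 180


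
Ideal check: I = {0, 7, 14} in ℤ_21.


Check ideal conditions for I = {0, 7, 14} in ℤ_21:
(1) I is an additive subgroup? Yes
(2) For r ∈ ℤ_21 and a ∈ I: r·a ∈ I? Yes

Yes, I is an ideal of ℤ_21


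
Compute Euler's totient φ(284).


Factor n: 284 = 2^2 × 71
φ(n) = n · ∏(1 - 1/p) over distinct primes p | n
φ(284) = 284 · (1 - 1/2) · (1 - 1/71) = 140

φ(284) = 140


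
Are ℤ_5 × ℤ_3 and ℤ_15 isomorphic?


Comparing ℤ_5 × ℤ_3 and ℤ_15:
gcd(5,3) = 1, so ℤ_5 × ℤ_3 ≅ ℤ_15 (CRT)

Yes, ℤ_5 × ℤ_3 ≅ ℤ_15


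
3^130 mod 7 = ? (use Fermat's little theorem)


Fermat's little theorem: if p is prime and gcd(a,p)=1, then a^(p-1) ≡ 1 (mod p)
p = 7 is prime, gcd(3,7) = 1
Reduce exponent: 130 mod 6 = 4
So 3^130 ≡ 3^4 (mod 7)
3^4 mod 7 = 4

3^130 ≡ 4 (mod 7)


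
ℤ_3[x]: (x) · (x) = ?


Expand and collect like terms; reduce coefficients mod 3:
x^0: 0·0 = 0 ≡ 0 (mod 3)
x^1: 0·1 + 1·0 = 0 ≡ 0 (mod 3)
x^2: 1·1 = 1 ≡ 1 (mod 3)
Result: x^2

f · g = x^2


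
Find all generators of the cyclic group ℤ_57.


g generates ℤ_n iff gcd(g,n) = 1
Prime factors of 57: 3, 19
Generators are g ∈ {1,...,56} not divisible by any of these primes.
Generators: {1, 2, 4, 5, 7, 8, 10, 11, 13, 14, 16, 17, 20, 22, 23, 25, 26, 28, 29, 31, 32, 34, 35, 37, 40, 41, 43, 44, 46, 47, 49, 50, 52, 53, 55, 56}
Number of generators = φ(57) = 36

Generators of ℤ_57 = {1, 2, 4, 5, 7, 8, 10, 11, 13, 14, 16, 17, 20, 22, 23, 25, 26, 28, 29, 31, 32, 34, 35, 37, 40, 41, 43, 44, 46, 47, 49, 50, 52, 53, 55, 56}


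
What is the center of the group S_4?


Z(G) = {g ∈ G | gx = xg for all x ∈ G}
S_n is non-abelian for n ≥ 3; Z(S_4) is trivial

Z(S_4) = {e}


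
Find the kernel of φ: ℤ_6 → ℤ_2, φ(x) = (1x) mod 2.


Kernel = preimage of identity
ker(φ) = {x ∈ ℤ_6 : 1x ≡ 0 (mod 2)}. Since 2 | 6, φ is well-defined. The kernel is the cyclic subgroup ⟨2⟩ of ℤ_6 (order 3), i.e. {0, 2, 4}

ker(φ) = {0, 2, 4}


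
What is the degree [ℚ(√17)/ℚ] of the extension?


√17 has minimal polynomial x² - 17 (irreducible over ℚ since 17 is squarefree)

[ℚ(√17)/ℚ] = 2


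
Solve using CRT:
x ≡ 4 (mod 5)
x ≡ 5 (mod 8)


m₁ = 5, m₂ = 8, gcd = 1, so CRT applies. M = m₁·m₂ = 40
Let M₁ = M/m₁ = 8, M₂ = M/m₂ = 5
Find y₁ ≡ M₁⁻¹ (mod m₁): 8⁻¹ ≡ 2 (mod 5)
Find y₂ ≡ M₂⁻¹ (mod m₂): 5⁻¹ ≡ 5 (mod 8)
x = a₁·M₁·y₁ + a₂·M₂·y₂ = 4·8·2 + 5·5·5 = 189
Reduce mod 40: x ≡ 29
Check: 29 mod 5 = 4 ✓, 29 mod 8 = 5 ✓

x ≡ 29 (mod 40)


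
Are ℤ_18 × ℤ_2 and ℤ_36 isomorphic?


Comparing ℤ_18 × ℤ_2 and ℤ_36:
gcd(18,2) = 2 ≠ 1. Max element order in ℤ_18×ℤ_2 is lcm(18,2) = 18 < 36, so it has no element of order 36

No, ℤ_18 × ℤ_2 ≇ ℤ_36


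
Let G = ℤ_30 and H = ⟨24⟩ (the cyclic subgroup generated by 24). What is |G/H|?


|⟨24⟩| = n / gcd(24, 30) = 30 / 6 = 5
H is normal (ℤ_30 is abelian).
|G/H| = |G| / |H| = 30 / 5 = 6

|G/H| = 6


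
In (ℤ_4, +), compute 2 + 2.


Operation: addition mod 4
2 + 2 = (a + b) mod 4 with a = 2, b = 2

2 + 2 = 0


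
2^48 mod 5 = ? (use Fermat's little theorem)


Fermat's little theorem: if p is prime and gcd(a,p)=1, then a^(p-1) ≡ 1 (mod p)
p = 5 is prime, gcd(2,5) = 1
Reduce exponent: 48 mod 4 = 0
So 2^48 ≡ 2^0 (mod 5)
2^0 = 1

2^48 ≡ 1 (mod 5)


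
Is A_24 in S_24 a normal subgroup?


H = A_24 in S_24
A_24 has index 2 in S_24, and every subgroup of index 2 is normal

Yes, normal subgroup


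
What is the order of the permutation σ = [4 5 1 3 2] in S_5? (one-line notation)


Cycle decomposition: (1 4 3) (2 5)
Cycle lengths: 3, 2
Order = lcm(3, 2) = 6

ord(σ) = 6


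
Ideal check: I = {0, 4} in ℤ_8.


Check ideal conditions for I = {0, 4} in ℤ_8:
(1) I is an additive subgroup? Yes
(2) For r ∈ ℤ_8 and a ∈ I: r·a ∈ I? Yes

Yes, I is an ideal of ℤ_8


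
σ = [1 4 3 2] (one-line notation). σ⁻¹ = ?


To find σ⁻¹, swap domain and range:
σ(1) = 1 → σ⁻¹(1) = 1
σ(2) = 4 → σ⁻¹(4) = 2
σ(3) = 3 → σ⁻¹(3) = 3
σ(4) = 2 → σ⁻¹(2) = 4

σ⁻¹ = [1 4 3 2]


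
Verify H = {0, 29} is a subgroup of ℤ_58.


Subgroup test for H = {0, 29} in (ℤ_58, +):
(1) 0 ∈ H? Yes
(2) Closure: for all a,b ∈ H, (a+b) mod 58 ∈ H? Yes
(3) Inverses: for all a ∈ H, -a mod 58 ∈ H? Yes

Yes, H is a subgroup of ℤ_58


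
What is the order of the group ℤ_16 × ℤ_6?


|A × B| = |A| · |B|
|ℤ_16 × ℤ_6| = 16 × 6 = 96

|ℤ_16 × ℤ_6| = 96


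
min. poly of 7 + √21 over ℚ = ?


Let α = 7 + √21. Then α - 7 = √21, so (α - 7)² = 21, giving α² - 14α + 28 = 0. Degree 2 and α ∉ ℚ, so this is the minimal polynomial.

Minimal polynomial: x² - 14x + 28


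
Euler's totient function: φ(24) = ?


φ(n) = count of k ∈ {1,...,n} with gcd(k,n)=1
Coprimes to 24: {1, 5, 7, 11, 13, 17, 19, 23}
Count: 8

φ(24) = 8


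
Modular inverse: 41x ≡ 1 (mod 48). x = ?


Use the extended Euclidean algorithm to write 1 = 41·s + 48·t; then s mod 48 is the inverse.
Euclidean algorithm:
  41 = 0·48 + 41
  48 = 1·41 + 7
  41 = 5·7 + 6
  7 = 1·6 + 1
  6 = 6·1 + 0
gcd(41,48) = 1
Back-substitution gives: 41·(-7) + 48·(6) = 1
So 41⁻¹ ≡ -7 ≡ 41 (mod 48)
Check: 41 × 41 = 1681 ≡ 1 (mod 48) ✓

41⁻¹ ≡ 41 (mod 48)
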